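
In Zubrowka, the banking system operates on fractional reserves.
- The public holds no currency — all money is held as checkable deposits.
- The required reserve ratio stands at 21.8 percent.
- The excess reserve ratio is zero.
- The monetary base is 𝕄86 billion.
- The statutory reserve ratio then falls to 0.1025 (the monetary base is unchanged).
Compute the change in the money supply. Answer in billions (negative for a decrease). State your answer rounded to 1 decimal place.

Initially m₁ = 1 / (0.218) ≈ 4.5872, so M₁ = 4.5872 × 86 = 394.4992 billion.
After the change m₂ = 1 / (0.1025) ≈ 9.7561, so M₂ = 9.7561 × 86 = 839.0246 billion.
ΔM = M₂ − M₁ = 839.0246 − 394.4992 = 444.5254 billion.

𝕄444.5 billion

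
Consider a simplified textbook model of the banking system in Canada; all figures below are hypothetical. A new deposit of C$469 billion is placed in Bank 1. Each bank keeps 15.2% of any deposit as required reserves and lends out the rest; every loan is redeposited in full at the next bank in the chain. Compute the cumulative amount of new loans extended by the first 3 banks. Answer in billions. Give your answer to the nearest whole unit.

C$1021 billion

Bank i lends (1 − rr)^i of the original deposit: Bank 1 lends 469·0.8480 = 397.7120, Bank 2 lends 469·0.8480² ≈ 337.2598, and so on.
Summing a geometric series: total = 469·[0.8480·(1 − 0.8480^3) / (1 − 0.8480)] ≈ 1020.9681 billion.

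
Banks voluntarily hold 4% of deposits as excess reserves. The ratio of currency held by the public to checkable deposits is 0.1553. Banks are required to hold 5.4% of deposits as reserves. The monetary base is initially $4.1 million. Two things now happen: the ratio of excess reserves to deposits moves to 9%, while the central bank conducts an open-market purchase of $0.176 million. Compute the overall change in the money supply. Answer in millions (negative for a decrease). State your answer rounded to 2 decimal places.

-2.49 million

Before: m₁ = (1 + 0.1553) / (0.054 + 0.04 + 0.1553) ≈ 4.6342, MB₁ = 4.1, so M₁ = 4.6342 × 4.1 ≈ 19.0002 million.
After: m₂ = (1 + 0.1553) / (0.054 + 0.09 + 0.1553) ≈ 3.86, MB₂ = 4.1 + 0.176 = 4.276, so M₂ = 3.86 × 4.276 ≈ 16.5054 million.
ΔM = M₂ − M₁ = 16.5054 − 19.0002 = -2.4948 million.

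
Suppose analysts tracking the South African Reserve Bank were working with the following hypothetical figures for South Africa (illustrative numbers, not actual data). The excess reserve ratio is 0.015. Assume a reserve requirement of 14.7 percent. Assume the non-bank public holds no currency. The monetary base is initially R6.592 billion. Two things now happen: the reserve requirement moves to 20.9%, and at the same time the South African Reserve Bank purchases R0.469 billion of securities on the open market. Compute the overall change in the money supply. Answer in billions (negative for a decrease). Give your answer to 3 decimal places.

-9.169 billion

Before: m₁ = 1 / (0.147 + 0.015) ≈ 6.17284, MB₁ = 6.592, so M₁ = 6.17284 × 6.592 ≈ 40.6914 billion.
After: m₂ = 1 / (0.209 + 0.015) ≈ 4.46429, MB₂ = 6.592 + 0.469 = 7.061, so M₂ = 4.46429 × 7.061 ≈ 31.5224 billion.
ΔM = M₂ − M₁ = 31.5224 − 40.6914 = -9.169 billion.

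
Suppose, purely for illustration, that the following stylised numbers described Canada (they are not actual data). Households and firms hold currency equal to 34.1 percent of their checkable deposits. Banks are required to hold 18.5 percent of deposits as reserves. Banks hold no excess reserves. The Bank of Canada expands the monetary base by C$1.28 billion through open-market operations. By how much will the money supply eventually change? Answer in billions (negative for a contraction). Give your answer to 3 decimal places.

C$3.263 billion

The money multiplier is m = (1 + c) / (rr + c) = (1 + 0.341) / (0.185 + 0.341) ≈ 2.54943.
The purchase adds 1.28 billion of base, so ΔM = m × ΔMB = 2.54943 × (+1.28) ≈ 3.2633 billion.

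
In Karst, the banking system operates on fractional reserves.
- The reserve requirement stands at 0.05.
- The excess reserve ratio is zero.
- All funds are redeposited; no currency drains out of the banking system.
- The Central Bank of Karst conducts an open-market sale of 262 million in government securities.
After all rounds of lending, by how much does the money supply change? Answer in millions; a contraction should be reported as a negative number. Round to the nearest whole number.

The simple money multiplier is m = 1/rr = 1/0.05 = 20.
An open-market sale reduces the monetary base by 262 million, so ΔM = m × ΔMB = 20 × (−262) = -5240 million.

-5240 million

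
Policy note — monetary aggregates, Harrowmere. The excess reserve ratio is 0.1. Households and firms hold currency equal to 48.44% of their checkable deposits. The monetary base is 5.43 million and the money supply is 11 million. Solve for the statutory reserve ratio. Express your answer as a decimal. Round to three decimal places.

Using m = M/MB = 11/5.43 ≈ 2.025783. Since m = (1 + c)/(c + rr + e), the denominator satisfies c + rr + e = (1 + c)/m = (1 + 0.4844) / 2.025783 ≈ 0.732754.
With c = 0.4844 and e = 0.1, the statutory reserve ratio is 0.732754 − 0.4844 − 0.1 = 0.148354.

0.148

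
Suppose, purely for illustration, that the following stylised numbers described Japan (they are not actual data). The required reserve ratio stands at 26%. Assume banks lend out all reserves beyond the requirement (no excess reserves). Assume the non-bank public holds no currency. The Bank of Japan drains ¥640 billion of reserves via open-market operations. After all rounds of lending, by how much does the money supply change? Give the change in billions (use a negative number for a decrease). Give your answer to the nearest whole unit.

-2462 billion

The simple money multiplier is m = 1/rr = 1/0.26 ≈ 3.8462.
An open-market sale reduces the monetary base by 640 billion, so ΔM = m × ΔMB = 3.8462 × (−640) = -2461.568 billion.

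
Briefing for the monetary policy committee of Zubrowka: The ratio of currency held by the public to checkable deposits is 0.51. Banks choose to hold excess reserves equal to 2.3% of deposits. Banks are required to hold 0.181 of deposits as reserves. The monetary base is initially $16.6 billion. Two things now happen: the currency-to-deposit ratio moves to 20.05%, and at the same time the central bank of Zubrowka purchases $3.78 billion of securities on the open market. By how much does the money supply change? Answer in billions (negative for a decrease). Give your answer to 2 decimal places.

$25.38 billion

Before: m₁ = (1 + 0.51) / (0.181 + 0.023 + 0.51) ≈ 2.11485, MB₁ = 16.6, so M₁ = 2.11485 × 16.6 ≈ 35.1065 billion.
After: m₂ = (1 + 0.2005) / (0.181 + 0.023 + 0.2005) ≈ 2.96786, MB₂ = 16.6 + 3.78 = 20.38, so M₂ = 2.96786 × 20.38 ≈ 60.485 billion.
ΔM = M₂ − M₁ = 60.485 − 35.1065 = 25.3785 billion.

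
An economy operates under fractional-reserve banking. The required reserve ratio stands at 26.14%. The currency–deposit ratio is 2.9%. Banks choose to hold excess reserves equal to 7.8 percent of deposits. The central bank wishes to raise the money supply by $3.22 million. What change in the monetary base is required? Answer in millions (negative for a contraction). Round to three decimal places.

$1.153 million

The money multiplier is m = (1 + c) / (rr + e + c) = (1 + 0.029) / (0.2614 + 0.078 + 0.029) ≈ 2.79316.
ΔMB = ΔM / m = (+3.22) / 2.79316 ≈ 1.1528 million.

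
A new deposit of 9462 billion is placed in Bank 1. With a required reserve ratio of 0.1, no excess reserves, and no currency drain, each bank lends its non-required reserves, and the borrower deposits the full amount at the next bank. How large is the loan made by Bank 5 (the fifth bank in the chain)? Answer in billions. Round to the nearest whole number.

Each bank lends a fraction (1 − rr) = 0.9000 of the deposit it receives, so Bank 5 receives 9462·0.9000^4 and lends 9462·0.9000^5 ≈ 5587.2164 billion.

5587 billion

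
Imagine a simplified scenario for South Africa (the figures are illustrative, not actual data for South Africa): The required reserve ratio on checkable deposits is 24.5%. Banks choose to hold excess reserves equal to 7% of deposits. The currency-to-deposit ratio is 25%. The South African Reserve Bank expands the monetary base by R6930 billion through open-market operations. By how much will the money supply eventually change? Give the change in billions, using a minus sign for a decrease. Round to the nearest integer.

R15332 billion

The money multiplier is m = (1 + c) / (rr + e + c) = (1 + 0.25) / (0.245 + 0.07 + 0.25) ≈ 2.21239.
The purchase adds 6930 billion of base, so ΔM = m × ΔMB = 2.21239 × (+6930) = 15331.8627 billion.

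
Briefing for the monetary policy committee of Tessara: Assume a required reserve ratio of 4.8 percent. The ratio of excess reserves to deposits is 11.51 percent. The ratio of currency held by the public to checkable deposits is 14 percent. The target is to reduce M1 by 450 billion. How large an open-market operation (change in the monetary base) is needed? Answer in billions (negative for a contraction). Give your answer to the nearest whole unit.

-120 billion

The money multiplier is m = (1 + c) / (rr + e + c) = (1 + 0.14) / (0.048 + 0.1151 + 0.14) ≈ 3.7611.
ΔMB = ΔM / m = (−450) / 3.7611 ≈ -119.6458 billion.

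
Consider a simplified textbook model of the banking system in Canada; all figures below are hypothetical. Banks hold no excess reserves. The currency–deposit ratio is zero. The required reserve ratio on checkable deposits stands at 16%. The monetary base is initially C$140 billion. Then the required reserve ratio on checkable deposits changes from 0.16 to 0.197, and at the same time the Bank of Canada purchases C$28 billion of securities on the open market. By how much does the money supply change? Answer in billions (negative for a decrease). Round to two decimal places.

Before: m₁ = 1 / (0.16) = 6.25, MB₁ = 140, so M₁ = 6.25 × 140 = 875 billion.
After: m₂ = 1 / (0.197) ≈ 5.076142, MB₂ = 140 + 28 = 168, so M₂ = 5.076142 × 168 ≈ 852.7919 billion.
ΔM = M₂ − M₁ = 852.7919 − 875 = -22.2081 billion.

-22.21 billion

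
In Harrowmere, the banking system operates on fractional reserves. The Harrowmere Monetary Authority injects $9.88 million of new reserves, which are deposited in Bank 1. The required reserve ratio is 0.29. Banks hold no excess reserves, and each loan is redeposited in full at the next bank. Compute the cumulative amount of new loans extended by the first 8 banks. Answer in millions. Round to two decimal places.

$22.63 million

Bank i lends (1 − rr)^i of the original deposit: Bank 1 lends 9.88·0.7100 = 7.0148, Bank 2 lends 9.88·0.7100² ≈ 4.9805, and so on.
Summing a geometric series: total = 9.88·[0.7100·(1 − 0.7100^8) / (1 − 0.7100)] ≈ 22.6270 million.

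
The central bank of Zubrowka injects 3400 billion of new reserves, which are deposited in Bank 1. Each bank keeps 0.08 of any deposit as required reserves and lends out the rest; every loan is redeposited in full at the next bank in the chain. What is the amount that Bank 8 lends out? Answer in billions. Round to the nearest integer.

1745 billion

Each bank lends a fraction (1 − rr) = 0.9200 of the deposit it receives, so Bank 8 receives 3400·0.9200^7 and lends 3400·0.9200^8 ≈ 1744.9442 billion.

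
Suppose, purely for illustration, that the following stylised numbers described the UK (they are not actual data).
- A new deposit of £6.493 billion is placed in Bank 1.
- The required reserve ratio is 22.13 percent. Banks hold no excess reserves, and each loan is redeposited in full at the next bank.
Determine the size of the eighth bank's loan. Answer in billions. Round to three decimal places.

£0.878 billion

Each bank lends a fraction (1 − rr) = 0.7787 of the deposit it receives, so Bank 8 receives 6.493·0.7787^7 and lends 6.493·0.7787^8 ≈ 0.8778 billion.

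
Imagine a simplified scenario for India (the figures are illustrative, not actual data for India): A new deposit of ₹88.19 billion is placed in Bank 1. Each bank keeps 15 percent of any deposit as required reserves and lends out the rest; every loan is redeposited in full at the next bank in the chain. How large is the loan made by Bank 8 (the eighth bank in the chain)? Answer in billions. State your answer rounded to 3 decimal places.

₹24.031 billion

Each bank lends a fraction (1 − rr) = 0.8500 of the deposit it receives, so Bank 8 receives 88.19·0.8500^7 and lends 88.19·0.8500^8 ≈ 24.0309 billion.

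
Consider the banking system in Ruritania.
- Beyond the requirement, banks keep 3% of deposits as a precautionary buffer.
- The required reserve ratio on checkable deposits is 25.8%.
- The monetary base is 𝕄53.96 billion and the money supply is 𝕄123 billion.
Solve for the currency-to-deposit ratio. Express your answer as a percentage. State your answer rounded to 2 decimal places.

Using m = M/MB = 123/53.96 ≈ 2.279466. From m = (1 + c)/(c + rr + e), rearranging gives 1 + c = m·(c + rr + e), so c·(1 − m) = m·(rr + e) − 1.
Hence c = [m·(rr + e) − 1]/(1 − m) = [2.279466 × (0.258 + 0.03) − 1] / (1 − 2.279466) ≈ 0.268482.

26.85%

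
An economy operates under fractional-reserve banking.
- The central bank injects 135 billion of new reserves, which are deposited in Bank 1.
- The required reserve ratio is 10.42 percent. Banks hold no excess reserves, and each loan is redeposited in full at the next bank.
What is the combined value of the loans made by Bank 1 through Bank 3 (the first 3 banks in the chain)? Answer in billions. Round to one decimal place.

326.3 billion

Bank i lends (1 − rr)^i of the original deposit: Bank 1 lends 135·0.8958 = 120.9330, Bank 2 lends 135·0.8958² ≈ 108.3318, and so on.
Summing a geometric series: total = 135·[0.8958·(1 − 0.8958^3) / (1 − 0.8958)] ≈ 326.3084 billion.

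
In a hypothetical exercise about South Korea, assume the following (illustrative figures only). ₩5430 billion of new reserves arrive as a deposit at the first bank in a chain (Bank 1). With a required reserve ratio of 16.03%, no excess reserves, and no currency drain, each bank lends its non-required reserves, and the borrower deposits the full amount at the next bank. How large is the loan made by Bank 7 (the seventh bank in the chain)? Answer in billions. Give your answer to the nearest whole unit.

₩1598 billion

Each bank lends a fraction (1 − rr) = 0.8397 of the deposit it receives, so Bank 7 receives 5430·0.8397^6 and lends 5430·0.8397^7 ≈ 1598.3390 billion.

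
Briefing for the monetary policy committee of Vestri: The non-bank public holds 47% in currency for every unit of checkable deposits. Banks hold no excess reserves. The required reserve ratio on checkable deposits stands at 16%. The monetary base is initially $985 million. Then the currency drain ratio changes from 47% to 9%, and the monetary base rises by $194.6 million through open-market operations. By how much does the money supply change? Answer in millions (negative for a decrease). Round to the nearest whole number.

$2845 million

Before: m₁ = (1 + 0.47) / (0.16 + 0.47) ≈ 2.33333, MB₁ = 985, so M₁ = 2.33333 × 985 ≈ 2298.3301 million.
After: m₂ = (1 + 0.09) / (0.16 + 0.09) = 4.36, MB₂ = 985 + 194.6 = 1179.6, so M₂ = 4.36 × 1179.6 = 5143.056 million.
ΔM = M₂ − M₁ = 5143.056 − 2298.3301 = 2844.7259 million.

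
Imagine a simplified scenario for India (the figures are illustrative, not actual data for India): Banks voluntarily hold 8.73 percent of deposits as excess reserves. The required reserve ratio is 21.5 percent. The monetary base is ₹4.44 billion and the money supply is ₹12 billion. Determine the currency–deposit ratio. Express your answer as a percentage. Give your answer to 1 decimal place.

10.7%

Using m = M/MB = 12/4.44 ≈ 2.702703. From m = (1 + c)/(c + rr + e), rearranging gives 1 + c = m·(c + rr + e), so c·(1 − m) = m·(rr + e) − 1.
Hence c = [m·(rr + e) − 1]/(1 − m) = [2.702703 × (0.215 + 0.0873) − 1] / (1 − 2.702703) ≈ 0.107460.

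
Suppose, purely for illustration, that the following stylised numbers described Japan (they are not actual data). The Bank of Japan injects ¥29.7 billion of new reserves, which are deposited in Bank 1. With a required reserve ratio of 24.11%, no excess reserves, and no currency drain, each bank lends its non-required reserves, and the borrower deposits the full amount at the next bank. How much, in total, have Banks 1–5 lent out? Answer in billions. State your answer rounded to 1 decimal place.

Bank i lends (1 − rr)^i of the original deposit: Bank 1 lends 29.7·0.7589 ≈ 22.5393, Bank 2 lends 29.7·0.7589² ≈ 17.1051, and so on.
Summing a geometric series: total = 29.7·[0.7589·(1 − 0.7589^5) / (1 − 0.7589)] ≈ 69.9530 billion.

¥70.0 billion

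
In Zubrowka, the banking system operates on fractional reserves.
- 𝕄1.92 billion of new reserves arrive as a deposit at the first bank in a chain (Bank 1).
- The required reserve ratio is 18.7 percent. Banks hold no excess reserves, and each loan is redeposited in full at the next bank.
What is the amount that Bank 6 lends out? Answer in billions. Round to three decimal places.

𝕄0.554 billion

Each bank lends a fraction (1 − rr) = 0.8130 of the deposit it receives, so Bank 6 receives 1.92·0.8130^5 and lends 1.92·0.8130^6 ≈ 0.5544 billion.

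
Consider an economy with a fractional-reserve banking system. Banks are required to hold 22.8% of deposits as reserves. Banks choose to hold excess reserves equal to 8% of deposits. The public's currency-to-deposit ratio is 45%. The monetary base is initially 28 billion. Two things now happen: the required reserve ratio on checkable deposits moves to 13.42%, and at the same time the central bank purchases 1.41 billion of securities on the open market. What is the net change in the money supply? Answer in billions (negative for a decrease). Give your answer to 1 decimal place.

10.6 billion

Before: m₁ = (1 + 0.45) / (0.228 + 0.08 + 0.45) ≈ 1.9129, MB₁ = 28, so M₁ = 1.9129 × 28 = 53.5612 billion.
After: m₂ = (1 + 0.45) / (0.1342 + 0.08 + 0.45) ≈ 2.1831, MB₂ = 28 + 1.41 = 29.41, so M₂ = 2.1831 × 29.41 ≈ 64.205 billion.
ΔM = M₂ − M₁ = 64.205 − 53.5612 = 10.6438 billion.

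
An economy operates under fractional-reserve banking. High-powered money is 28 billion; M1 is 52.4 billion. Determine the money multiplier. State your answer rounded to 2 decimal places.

1.87

The money multiplier is m = M / MB = 52.4 / 28 ≈ 1.87143.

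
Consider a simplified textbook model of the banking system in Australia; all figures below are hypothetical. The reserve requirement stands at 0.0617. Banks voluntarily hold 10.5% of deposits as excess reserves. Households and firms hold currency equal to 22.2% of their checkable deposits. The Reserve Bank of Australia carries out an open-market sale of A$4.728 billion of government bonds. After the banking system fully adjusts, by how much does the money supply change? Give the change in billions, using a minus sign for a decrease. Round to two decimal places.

-14.86 billion

The money multiplier is m = (1 + c) / (rr + e + c) = (1 + 0.222) / (0.0617 + 0.105 + 0.222) ≈ 3.1438.
The sale removes 4.728 billion of base, so ΔM = m × ΔMB = 3.1438 × (−4.728) ≈ -14.8639 billion.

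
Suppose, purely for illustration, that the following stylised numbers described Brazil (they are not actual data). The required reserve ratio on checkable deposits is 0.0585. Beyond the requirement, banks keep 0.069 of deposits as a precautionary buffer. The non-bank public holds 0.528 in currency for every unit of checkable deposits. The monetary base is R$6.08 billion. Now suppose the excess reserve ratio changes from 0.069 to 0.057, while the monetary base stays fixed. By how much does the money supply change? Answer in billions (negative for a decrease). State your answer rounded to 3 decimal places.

Initially m₁ = (1 + 0.528) / (0.0585 + 0.069 + 0.528) ≈ 2.33105, so M₁ = 2.33105 × 6.08 ≈ 14.1728 billion.
After the change m₂ = (1 + 0.528) / (0.0585 + 0.057 + 0.528) ≈ 2.37451, so M₂ = 2.37451 × 6.08 ≈ 14.437 billion.
ΔM = M₂ − M₁ = 14.437 − 14.1728 = 0.2642 billion.

R$0.264 billion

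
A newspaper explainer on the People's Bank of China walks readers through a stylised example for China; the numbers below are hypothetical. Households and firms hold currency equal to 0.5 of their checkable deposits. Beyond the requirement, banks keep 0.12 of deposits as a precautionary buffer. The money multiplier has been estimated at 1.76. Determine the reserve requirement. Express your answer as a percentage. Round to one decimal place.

Using m = 1.76. Since m = (1 + c)/(c + rr + e), the denominator satisfies c + rr + e = (1 + c)/m = (1 + 0.5) / 1.76 ≈ 0.852273.
With c = 0.5 and e = 0.12, the reserve requirement is 0.852273 − 0.5 − 0.12 = 0.232273.

23.2%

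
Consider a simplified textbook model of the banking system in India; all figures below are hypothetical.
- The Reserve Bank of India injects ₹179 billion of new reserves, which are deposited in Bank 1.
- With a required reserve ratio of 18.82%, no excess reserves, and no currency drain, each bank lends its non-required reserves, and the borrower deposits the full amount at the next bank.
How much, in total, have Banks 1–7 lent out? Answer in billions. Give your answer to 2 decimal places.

Bank i lends (1 − rr)^i of the original deposit: Bank 1 lends 179·0.8118 = 145.3122, Bank 2 lends 179·0.8118² ≈ 117.9644, and so on.
Summing a geometric series: total = 179·[0.8118·(1 − 0.8118^7) / (1 − 0.8118)] ≈ 592.7145 billion.

₹592.71 billion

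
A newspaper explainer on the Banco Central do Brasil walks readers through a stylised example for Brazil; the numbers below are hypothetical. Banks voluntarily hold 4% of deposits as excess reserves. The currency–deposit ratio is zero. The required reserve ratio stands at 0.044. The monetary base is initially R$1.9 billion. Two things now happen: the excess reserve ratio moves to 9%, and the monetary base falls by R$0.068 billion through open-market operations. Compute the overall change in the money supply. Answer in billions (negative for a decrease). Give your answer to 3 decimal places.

Before: m₁ = 1 / (0.044 + 0.04) ≈ 11.90476, MB₁ = 1.9, so M₁ = 11.90476 × 1.9 ≈ 22.619 billion.
After: m₂ = 1 / (0.044 + 0.09) ≈ 7.46269, MB₂ = 1.9 − 0.068 = 1.832, so M₂ = 7.46269 × 1.832 ≈ 13.6716 billion.
ΔM = M₂ − M₁ = 13.6716 − 22.619 = -8.9474 billion.

-8.947 billion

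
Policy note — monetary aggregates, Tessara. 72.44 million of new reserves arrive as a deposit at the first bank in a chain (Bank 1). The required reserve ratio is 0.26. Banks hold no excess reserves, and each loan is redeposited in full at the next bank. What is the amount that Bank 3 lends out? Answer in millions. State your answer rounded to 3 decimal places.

Each bank lends a fraction (1 − rr) = 0.7400 of the deposit it receives, so Bank 3 receives 72.44·0.7400^2 and lends 72.44·0.7400^3 ≈ 29.3544 million.

29.354 million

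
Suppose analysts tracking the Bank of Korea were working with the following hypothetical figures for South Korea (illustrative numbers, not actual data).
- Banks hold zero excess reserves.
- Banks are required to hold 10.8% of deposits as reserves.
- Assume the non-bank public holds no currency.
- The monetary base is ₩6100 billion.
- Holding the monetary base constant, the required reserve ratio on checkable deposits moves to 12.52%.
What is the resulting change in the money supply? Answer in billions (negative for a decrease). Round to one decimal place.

-7759.4 billion

Initially m₁ = 1 / (0.108) ≈ 9.259259, so M₁ = 9.259259 × 6100 = 56481.4799 billion.
After the change m₂ = 1 / (0.1252) ≈ 7.987220, so M₂ = 7.987220 × 6100 = 48722.042 billion.
ΔM = M₂ − M₁ = 48722.042 − 56481.4799 = -7759.4379 billion.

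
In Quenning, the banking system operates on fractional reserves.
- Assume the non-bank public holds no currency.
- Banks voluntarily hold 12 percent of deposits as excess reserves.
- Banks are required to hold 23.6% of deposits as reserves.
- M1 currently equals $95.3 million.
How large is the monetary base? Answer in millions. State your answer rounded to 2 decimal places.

$33.93 million

The money multiplier is m = 1 / (rr + e) = 1 / (0.236 + 0.12) ≈ 2.80899.
MB = M / m = 95.3 / 2.80899 ≈ 33.9268 million.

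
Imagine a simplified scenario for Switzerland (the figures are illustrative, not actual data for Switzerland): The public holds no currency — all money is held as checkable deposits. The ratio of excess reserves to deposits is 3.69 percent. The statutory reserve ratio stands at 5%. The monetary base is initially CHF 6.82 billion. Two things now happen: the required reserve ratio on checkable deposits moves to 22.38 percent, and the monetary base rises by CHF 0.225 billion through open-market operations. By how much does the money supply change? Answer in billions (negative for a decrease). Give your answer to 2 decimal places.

Before: m₁ = 1 / (0.05 + 0.0369) ≈ 11.5075, MB₁ = 6.82, so M₁ = 11.5075 × 6.82 ≈ 78.4811 billion.
After: m₂ = 1 / (0.2238 + 0.0369) ≈ 3.8358, MB₂ = 6.82 + 0.225 = 7.045, so M₂ = 3.8358 × 7.045 ≈ 27.0232 billion.
ΔM = M₂ − M₁ = 27.0232 − 78.4811 = -51.4579 billion.

-51.46 billion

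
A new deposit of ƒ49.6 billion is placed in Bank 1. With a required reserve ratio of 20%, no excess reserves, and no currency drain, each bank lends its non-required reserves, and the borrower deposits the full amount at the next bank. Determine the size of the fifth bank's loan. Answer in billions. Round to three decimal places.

Each bank lends a fraction (1 − rr) = 0.8000 of the deposit it receives, so Bank 5 receives 49.6·0.8000^4 and lends 49.6·0.8000^5 ≈ 16.2529 billion.

ƒ16.253 billion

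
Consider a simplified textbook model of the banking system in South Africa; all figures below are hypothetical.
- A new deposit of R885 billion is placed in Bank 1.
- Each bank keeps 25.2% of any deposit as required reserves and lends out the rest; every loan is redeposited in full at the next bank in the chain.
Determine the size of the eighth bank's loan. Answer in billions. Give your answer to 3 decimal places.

R86.727 billion

Each bank lends a fraction (1 − rr) = 0.7480 of the deposit it receives, so Bank 8 receives 885·0.7480^7 and lends 885·0.7480^8 ≈ 86.7273 billion.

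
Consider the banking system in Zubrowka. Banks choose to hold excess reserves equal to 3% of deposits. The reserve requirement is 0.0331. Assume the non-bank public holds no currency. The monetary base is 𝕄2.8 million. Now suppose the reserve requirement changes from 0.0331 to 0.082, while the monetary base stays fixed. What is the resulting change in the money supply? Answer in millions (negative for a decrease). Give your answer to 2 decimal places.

-19.37 million

Initially m₁ = 1 / (0.0331 + 0.03) ≈ 15.8479, so M₁ = 15.8479 × 2.8 ≈ 44.3741 million.
After the change m₂ = 1 / (0.082 + 0.03) ≈ 8.9286, so M₂ = 8.9286 × 2.8 ≈ 25.0001 million.
ΔM = M₂ − M₁ = 25.0001 − 44.3741 = -19.374 million.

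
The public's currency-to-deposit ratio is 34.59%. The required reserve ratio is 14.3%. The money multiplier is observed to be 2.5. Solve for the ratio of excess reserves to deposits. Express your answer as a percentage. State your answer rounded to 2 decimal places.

Using m = 2.5. Since m = (1 + c)/(c + rr + e), the denominator satisfies c + rr + e = (1 + c)/m = (1 + 0.3459) / 2.5 = 0.538360.
With c = 0.3459 and rr = 0.143, the ratio of excess reserves to deposits is 0.538360 − 0.3459 − 0.143 = 0.04946.

4.95%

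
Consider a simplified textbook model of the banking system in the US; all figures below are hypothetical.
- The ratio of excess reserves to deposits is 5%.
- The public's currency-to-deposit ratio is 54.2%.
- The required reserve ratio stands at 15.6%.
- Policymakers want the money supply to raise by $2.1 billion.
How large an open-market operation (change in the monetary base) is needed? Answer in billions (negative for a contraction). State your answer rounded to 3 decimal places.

The money multiplier is m = (1 + c) / (rr + e + c) = (1 + 0.542) / (0.156 + 0.05 + 0.542) ≈ 2.06150.
ΔMB = ΔM / m = (+2.1) / 2.06150 ≈ 1.0187 billion.

$1.019 billion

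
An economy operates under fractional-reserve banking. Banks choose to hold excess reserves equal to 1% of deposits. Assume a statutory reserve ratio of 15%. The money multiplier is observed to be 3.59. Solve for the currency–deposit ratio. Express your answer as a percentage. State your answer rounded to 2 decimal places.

Using m = 3.59. From m = (1 + c)/(c + rr + e), rearranging gives 1 + c = m·(c + rr + e), so c·(1 − m) = m·(rr + e) − 1.
Hence c = [m·(rr + e) − 1]/(1 − m) = [3.59 × (0.15 + 0.01) − 1] / (1 − 3.59) ≈ 0.164324.

16.43%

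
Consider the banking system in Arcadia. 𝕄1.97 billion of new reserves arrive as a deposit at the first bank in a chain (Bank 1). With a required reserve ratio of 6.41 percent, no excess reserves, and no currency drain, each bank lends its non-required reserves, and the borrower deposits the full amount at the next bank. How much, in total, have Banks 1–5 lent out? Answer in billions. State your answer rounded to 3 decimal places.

𝕄8.110 billion

Bank i lends (1 − rr)^i of the original deposit: Bank 1 lends 1.97·0.9359 ≈ 1.8437, Bank 2 lends 1.97·0.9359² ≈ 1.7255, and so on.
Summing a geometric series: total = 1.97·[0.9359·(1 − 0.9359^5) / (1 − 0.9359)] ≈ 8.1101 billion.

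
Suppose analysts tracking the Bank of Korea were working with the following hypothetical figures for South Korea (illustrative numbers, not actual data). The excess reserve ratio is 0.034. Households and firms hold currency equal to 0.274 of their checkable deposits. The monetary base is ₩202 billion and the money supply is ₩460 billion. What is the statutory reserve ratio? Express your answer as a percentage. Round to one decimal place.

25.1%

Using m = M/MB = 460/202 ≈ 2.277228. Since m = (1 + c)/(c + rr + e), the denominator satisfies c + rr + e = (1 + c)/m = (1 + 0.274) / 2.277228 ≈ 0.559452.
With c = 0.274 and e = 0.034, the statutory reserve ratio is 0.559452 − 0.274 − 0.034 = 0.251452.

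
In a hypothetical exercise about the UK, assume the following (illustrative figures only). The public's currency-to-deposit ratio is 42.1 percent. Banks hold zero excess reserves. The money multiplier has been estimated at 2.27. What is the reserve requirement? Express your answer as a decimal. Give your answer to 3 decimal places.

Using m = 2.27. Since m = (1 + c)/(c + rr + e), the denominator satisfies c + rr + e = (1 + c)/m = (1 + 0.421) / 2.27 ≈ 0.625991.
With c = 0.421 and e = 0, the reserve requirement is 0.625991 − 0.421 − 0 = 0.204991.

0.205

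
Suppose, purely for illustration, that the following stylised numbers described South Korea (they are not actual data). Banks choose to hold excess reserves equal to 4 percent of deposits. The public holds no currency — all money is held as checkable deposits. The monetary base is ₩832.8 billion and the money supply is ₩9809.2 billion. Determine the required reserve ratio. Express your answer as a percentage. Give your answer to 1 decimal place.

Using m = M/MB = 9809.2/832.8 ≈ 11.778578. Since m = (1 + c)/(c + rr + e), the denominator satisfies c + rr + e = (1 + c)/m = (1 + 0) / 11.778578 ≈ 0.084900.
With c = 0 and e = 0.04, the required reserve ratio is 0.084900 − 0 − 0.04 = 0.0449.

4.5%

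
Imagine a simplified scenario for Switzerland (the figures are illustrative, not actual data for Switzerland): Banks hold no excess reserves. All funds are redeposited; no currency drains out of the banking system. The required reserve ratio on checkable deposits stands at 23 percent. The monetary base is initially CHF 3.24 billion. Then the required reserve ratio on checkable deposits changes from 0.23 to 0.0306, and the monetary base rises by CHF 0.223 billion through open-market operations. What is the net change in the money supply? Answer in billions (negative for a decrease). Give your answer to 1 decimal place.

Before: m₁ = 1 / (0.23) ≈ 4.3478, MB₁ = 3.24, so M₁ = 4.3478 × 3.24 ≈ 14.0869 billion.
After: m₂ = 1 / (0.0306) ≈ 32.6797, MB₂ = 3.24 + 0.223 = 3.463, so M₂ = 32.6797 × 3.463 ≈ 113.1698 billion.
ΔM = M₂ − M₁ = 113.1698 − 14.0869 = 99.0829 billion.

CHF 99.1 billion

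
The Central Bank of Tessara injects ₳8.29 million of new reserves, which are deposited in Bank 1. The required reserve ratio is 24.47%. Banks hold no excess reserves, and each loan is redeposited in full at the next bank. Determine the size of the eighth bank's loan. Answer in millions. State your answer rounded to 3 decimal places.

Each bank lends a fraction (1 − rr) = 0.7553 of the deposit it receives, so Bank 8 receives 8.29·0.7553^7 and lends 8.29·0.7553^8 ≈ 0.8780 million.

₳0.878 million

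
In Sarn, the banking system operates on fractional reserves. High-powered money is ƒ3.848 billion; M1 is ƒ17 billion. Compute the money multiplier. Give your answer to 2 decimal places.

The money multiplier is m = M / MB = 17 / 3.848 ≈ 4.41788.

4.42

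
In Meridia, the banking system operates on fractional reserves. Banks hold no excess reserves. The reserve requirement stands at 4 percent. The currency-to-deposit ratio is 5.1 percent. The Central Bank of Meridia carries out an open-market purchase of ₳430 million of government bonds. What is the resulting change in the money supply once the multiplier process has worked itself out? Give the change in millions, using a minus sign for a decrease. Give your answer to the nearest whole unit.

₳4966 million

The money multiplier is m = (1 + c) / (rr + c) = (1 + 0.051) / (0.04 + 0.051) ≈ 11.5495.
The purchase adds 430 million of base, so ΔM = m × ΔMB = 11.5495 × (+430) = 4966.285 million.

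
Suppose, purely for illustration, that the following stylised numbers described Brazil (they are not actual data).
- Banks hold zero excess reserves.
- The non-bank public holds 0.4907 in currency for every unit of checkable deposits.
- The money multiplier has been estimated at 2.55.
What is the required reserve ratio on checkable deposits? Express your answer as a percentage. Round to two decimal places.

Using m = 2.55. Since m = (1 + c)/(c + rr + e), the denominator satisfies c + rr + e = (1 + c)/m = (1 + 0.4907) / 2.55 ≈ 0.584588.
With c = 0.4907 and e = 0, the required reserve ratio on checkable deposits is 0.584588 − 0.4907 − 0 = 0.093888.

9.39%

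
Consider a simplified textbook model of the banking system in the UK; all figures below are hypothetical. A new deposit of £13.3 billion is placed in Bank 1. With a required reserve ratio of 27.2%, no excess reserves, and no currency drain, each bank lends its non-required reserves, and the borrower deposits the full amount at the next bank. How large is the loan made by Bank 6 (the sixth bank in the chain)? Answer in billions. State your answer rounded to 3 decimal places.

Each bank lends a fraction (1 − rr) = 0.7280 of the deposit it receives, so Bank 6 receives 13.3·0.7280^5 and lends 13.3·0.7280^6 ≈ 1.9799 billion.

£1.980 billion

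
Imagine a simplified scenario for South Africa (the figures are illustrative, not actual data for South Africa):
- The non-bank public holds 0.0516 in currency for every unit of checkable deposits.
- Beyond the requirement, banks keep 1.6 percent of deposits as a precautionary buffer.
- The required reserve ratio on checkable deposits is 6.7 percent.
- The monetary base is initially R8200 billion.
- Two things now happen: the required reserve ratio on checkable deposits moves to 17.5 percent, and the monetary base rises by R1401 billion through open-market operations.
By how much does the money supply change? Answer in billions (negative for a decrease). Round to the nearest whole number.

Before: m₁ = (1 + 0.0516) / (0.067 + 0.016 + 0.0516) ≈ 7.81278, MB₁ = 8200, so M₁ = 7.81278 × 8200 = 64064.796 billion.
After: m₂ = (1 + 0.0516) / (0.175 + 0.016 + 0.0516) ≈ 4.33471, MB₂ = 8200 + 1401 = 9601, so M₂ = 4.33471 × 9601 ≈ 41617.5507 billion.
ΔM = M₂ − M₁ = 41617.5507 − 64064.796 = -22447.2453 billion.

-22447 billion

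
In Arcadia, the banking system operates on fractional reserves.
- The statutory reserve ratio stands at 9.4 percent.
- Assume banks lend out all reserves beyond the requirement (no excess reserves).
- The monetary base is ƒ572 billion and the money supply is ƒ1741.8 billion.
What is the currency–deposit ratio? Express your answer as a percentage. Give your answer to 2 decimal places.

34.90%

Using m = M/MB = 1741.8/572 ≈ 3.045105. From m = (1 + c)/(c + rr + e), rearranging gives 1 + c = m·(c + rr + e), so c·(1 − m) = m·(rr + e) − 1.
Hence c = [m·(rr + e) − 1]/(1 − m) = [3.045105 × (0.094 + 0) − 1] / (1 − 3.045105) ≈ 0.349009.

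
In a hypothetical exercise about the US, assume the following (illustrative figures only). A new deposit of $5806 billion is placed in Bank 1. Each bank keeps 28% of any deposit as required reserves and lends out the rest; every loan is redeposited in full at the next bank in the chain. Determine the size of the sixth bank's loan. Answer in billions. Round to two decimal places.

$808.86 billion

Each bank lends a fraction (1 − rr) = 0.7200 of the deposit it receives, so Bank 6 receives 5806·0.7200^5 and lends 5806·0.7200^6 ≈ 808.8575 billion.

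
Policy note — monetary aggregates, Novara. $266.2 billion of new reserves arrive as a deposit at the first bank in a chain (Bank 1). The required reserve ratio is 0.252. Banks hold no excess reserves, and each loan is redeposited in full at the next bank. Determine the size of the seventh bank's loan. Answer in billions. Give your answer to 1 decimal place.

$34.9 billion

Each bank lends a fraction (1 − rr) = 0.7480 of the deposit it receives, so Bank 7 receives 266.2·0.7480^6 and lends 266.2·0.7480^7 ≈ 34.8754 billion.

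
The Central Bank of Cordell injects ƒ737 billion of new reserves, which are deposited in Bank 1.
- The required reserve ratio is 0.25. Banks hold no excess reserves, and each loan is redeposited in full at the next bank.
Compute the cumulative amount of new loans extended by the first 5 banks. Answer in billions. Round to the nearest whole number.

ƒ1686 billion

Bank i lends (1 − rr)^i of the original deposit: Bank 1 lends 737·0.7500 = 552.7500, Bank 2 lends 737·0.7500² = 414.5625, and so on.
Summing a geometric series: total = 737·[0.7500·(1 − 0.7500^5) / (1 − 0.7500)] ≈ 1686.3193 billion.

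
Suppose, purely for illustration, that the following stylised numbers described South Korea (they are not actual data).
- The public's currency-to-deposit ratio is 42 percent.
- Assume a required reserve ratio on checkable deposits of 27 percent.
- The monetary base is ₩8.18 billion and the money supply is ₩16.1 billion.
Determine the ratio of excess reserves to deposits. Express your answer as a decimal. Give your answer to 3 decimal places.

Using m = M/MB = 16.1/8.18 ≈ 1.968215. Since m = (1 + c)/(c + rr + e), the denominator satisfies c + rr + e = (1 + c)/m = (1 + 0.42) / 1.968215 ≈ 0.721466.
With c = 0.42 and rr = 0.27, the ratio of excess reserves to deposits is 0.721466 − 0.42 − 0.27 = 0.031466.

0.031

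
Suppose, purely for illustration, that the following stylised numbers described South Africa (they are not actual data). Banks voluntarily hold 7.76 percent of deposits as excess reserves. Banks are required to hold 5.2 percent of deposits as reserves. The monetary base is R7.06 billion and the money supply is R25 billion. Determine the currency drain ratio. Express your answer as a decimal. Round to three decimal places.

Using m = M/MB = 25/7.06 ≈ 3.541076. From m = (1 + c)/(c + rr + e), rearranging gives 1 + c = m·(c + rr + e), so c·(1 − m) = m·(rr + e) − 1.
Hence c = [m·(rr + e) − 1]/(1 − m) = [3.541076 × (0.052 + 0.0776) − 1] / (1 − 3.541076) ≈ 0.212932.

0.213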